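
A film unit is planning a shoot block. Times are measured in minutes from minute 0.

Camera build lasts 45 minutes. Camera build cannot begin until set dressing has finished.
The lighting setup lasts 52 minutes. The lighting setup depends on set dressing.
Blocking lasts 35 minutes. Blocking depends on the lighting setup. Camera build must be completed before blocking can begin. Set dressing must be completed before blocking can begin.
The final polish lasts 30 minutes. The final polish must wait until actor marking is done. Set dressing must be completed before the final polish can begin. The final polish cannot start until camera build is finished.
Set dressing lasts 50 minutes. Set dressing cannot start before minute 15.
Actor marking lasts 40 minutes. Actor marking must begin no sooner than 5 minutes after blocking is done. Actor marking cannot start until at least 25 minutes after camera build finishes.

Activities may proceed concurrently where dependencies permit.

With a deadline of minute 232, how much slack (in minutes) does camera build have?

After its own release at minute 15, set dressing can start at minute 15 and finishes at minute 65.
Camera build waits on set dressing (finishes minute 65), so it starts at minute 65 and finishes at 65 + 45 = minute 110.

Working backward from the deadline:
Nothing follows the final polish; the deadline of minute 232 is its only limit. It must start by 232 − 30 = minute 202.
Since the final polish (must start by minute 202) depends on it, actor marking must finish by minute 202. Backing off its 40-minute duration gives a latest start of minute 162.
Since actor marking (must start by minute 162, minus 5-minute gap → minute 157) depends on it, blocking must finish by minute 157. Backing off its 35-minute duration gives a latest start of minute 122.
Camera build feeds blocking (must start by minute 122); actor marking (must start by minute 162, minus 25-minute gap → minute 137); the final polish (must start by minute 202). Taking the minimum, camera build must finish by minute 122 and start by 122 − 45 = minute 77.
So camera build can start as early as minute 65 and as late as minute 77, giving 77 − 65 = 12 minutes of slack.

12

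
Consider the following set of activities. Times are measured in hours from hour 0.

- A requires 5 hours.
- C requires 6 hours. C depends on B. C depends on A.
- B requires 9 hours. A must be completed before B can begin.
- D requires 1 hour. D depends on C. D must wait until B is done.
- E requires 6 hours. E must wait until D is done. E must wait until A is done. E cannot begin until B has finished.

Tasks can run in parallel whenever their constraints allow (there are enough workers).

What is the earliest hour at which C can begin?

14

A can start immediately at hour 0; it finishes at hour 5.
After A (finishes hour 5), B can start at hour 5 and finishes at hour 14.
C waits on B (finishes hour 14); A (finishes hour 5). The latest of these is hour 14, which is the earliest C can start.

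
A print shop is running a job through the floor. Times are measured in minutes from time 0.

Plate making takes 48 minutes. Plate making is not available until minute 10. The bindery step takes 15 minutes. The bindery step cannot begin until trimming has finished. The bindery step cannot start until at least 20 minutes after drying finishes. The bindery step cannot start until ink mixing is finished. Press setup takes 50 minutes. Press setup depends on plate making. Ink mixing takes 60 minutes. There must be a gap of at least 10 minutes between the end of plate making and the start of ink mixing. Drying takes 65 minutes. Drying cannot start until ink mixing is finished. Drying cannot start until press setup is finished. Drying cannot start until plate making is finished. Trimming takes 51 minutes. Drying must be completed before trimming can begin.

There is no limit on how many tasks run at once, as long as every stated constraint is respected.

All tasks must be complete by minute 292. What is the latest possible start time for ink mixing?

To finish by minute 292, the bindery step (duration 15) must start no later than minute 277.
Trimming must finish before the bindery step (must start by minute 277). With a 51-minute duration, trimming must start by 277 − 51 = minute 226.
For drying: trimming (must start by minute 226); the bindery step (must start by minute 277, minus 20-minute gap → minute 257). The most restrictive is minute 226; with a 65-minute duration, drying must start by minute 161.
Ink mixing feeds drying (must start by minute 161); the bindery step (must start by minute 277). Taking the minimum, ink mixing must finish by minute 161 and start by 161 − 60 = minute 101.

101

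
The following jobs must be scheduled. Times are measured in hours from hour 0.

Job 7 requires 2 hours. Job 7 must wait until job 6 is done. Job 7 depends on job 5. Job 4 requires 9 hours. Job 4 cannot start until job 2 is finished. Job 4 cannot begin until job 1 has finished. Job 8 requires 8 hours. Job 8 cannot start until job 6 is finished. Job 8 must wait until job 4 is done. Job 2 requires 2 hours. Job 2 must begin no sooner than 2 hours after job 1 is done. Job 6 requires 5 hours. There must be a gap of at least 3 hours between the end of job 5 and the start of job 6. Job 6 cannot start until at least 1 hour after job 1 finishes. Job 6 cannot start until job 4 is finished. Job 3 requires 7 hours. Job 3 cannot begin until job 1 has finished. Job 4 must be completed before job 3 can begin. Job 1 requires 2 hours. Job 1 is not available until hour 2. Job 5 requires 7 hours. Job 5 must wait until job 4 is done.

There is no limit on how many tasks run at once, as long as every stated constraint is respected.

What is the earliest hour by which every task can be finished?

Job 1 cannot begin until its own release at hour 2. It runs from hour 2 to 2 + 2 = hour 4.
Job 2 waits on job 1 (finishes hour 4, plus 2-hour gap → hour 6), so it starts at hour 6 and finishes at 6 + 2 = hour 8.
Job 4 cannot start until job 2 (finishes hour 8); job 1 (finishes hour 4). The controlling bound is hour 8, so job 4 finishes at 8 + 9 = hour 17.
After job 4 (finishes hour 17), job 5 can start at hour 17 and finishes at hour 24.
Job 6 cannot start until job 5 (finishes hour 24, plus 3-hour gap → hour 27); job 1 (finishes hour 4, plus 1-hour gap → hour 5); job 4 (finishes hour 17). The controlling bound is hour 27, so job 6 finishes at 27 + 5 = hour 32.
Job 8 has to wait for job 6 (finishes hour 32); job 4 (finishes hour 17). The latest of these is hour 32, so job 8 runs hour 32 to 32 + 8 = hour 40.
For job 7: job 6 (finishes hour 32); job 5 (finishes hour 24). Taking the maximum gives a start of hour 32, and it finishes at 32 + 2 = hour 34.
For job 3: job 1 (finishes hour 4); job 4 (finishes hour 17). Taking the maximum gives a start of hour 17, and it finishes at 17 + 7 = hour 24.
All tasks are finished once the last one completes. Finish times: Job 1 at 4, Job 2 at 8, Job 3 at 24, Job 4 at 17, Job 5 at 24, Job 6 at 32, Job 7 at 34, Job 8 at 40. The latest is hour 40.

40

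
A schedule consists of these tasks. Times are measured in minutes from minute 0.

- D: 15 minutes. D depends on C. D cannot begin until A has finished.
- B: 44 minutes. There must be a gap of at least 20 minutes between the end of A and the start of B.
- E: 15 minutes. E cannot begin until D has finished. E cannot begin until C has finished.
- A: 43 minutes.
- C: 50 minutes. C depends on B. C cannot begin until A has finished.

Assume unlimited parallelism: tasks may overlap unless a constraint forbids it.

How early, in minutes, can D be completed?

172

A has no prerequisites, so it starts at minute 0 and finishes at minute 43.
B cannot begin until A (finishes minute 43, plus 20-minute gap → minute 63). It runs from minute 63 to 63 + 44 = minute 107.
C cannot start until B (finishes minute 107); A (finishes minute 43). The controlling bound is minute 107, so C finishes at 107 + 50 = minute 157.
D has to wait for C (finishes minute 157); A (finishes minute 43). The latest of these is minute 157, so D runs minute 157 to 157 + 15 = minute 172.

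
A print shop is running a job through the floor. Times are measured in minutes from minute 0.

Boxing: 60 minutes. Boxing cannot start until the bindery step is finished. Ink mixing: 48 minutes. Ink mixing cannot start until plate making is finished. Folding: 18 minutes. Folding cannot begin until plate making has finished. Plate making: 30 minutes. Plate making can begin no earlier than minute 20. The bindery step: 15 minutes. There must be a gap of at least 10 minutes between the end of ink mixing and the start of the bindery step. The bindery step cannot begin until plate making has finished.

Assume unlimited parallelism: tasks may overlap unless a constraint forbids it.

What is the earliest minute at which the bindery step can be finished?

123

Plate making cannot begin until its own release at minute 20. It runs from minute 20 to 20 + 30 = minute 50.
Ink mixing waits on plate making (finishes minute 50), so it starts at minute 50 and finishes at 50 + 48 = minute 98.
The bindery step cannot start until ink mixing (finishes minute 98, plus 10-minute gap → minute 108); plate making (finishes minute 50). The controlling bound is minute 108, so the bindery step finishes at 108 + 15 = minute 123.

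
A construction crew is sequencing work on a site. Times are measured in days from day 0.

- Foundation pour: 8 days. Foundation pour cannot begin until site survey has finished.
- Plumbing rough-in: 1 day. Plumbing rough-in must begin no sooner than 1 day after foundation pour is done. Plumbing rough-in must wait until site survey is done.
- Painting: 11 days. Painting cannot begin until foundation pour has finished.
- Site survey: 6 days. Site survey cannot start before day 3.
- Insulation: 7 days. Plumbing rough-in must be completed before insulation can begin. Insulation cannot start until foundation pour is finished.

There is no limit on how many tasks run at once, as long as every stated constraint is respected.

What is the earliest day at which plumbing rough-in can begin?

Site survey cannot begin until its own release at day 3. It runs from day 3 to 3 + 6 = day 9.
After site survey (finishes day 9), foundation pour can start at day 9 and finishes at day 17.
Plumbing rough-in waits on foundation pour (finishes day 17, plus 1-day gap → day 18); site survey (finishes day 9). The latest of these is day 18, which is the earliest plumbing rough-in can start.

18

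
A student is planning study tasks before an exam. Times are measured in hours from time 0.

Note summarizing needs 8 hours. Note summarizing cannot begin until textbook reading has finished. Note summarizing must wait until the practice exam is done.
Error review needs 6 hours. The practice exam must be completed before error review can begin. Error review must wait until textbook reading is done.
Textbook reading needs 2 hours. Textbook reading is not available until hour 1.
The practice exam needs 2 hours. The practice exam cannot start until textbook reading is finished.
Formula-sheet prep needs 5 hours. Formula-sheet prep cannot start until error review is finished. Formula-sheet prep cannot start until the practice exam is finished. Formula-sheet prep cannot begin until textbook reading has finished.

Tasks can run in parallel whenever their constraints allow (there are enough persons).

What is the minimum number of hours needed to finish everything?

Textbook reading cannot begin until its own release at hour 1. It runs from hour 1 to 1 + 2 = hour 3.
The practice exam cannot begin until textbook reading (finishes hour 3). It runs from hour 3 to 3 + 2 = hour 5.
Note summarizing cannot start until textbook reading (finishes hour 3); the practice exam (finishes hour 5). The controlling bound is hour 5, so note summarizing finishes at 5 + 8 = hour 13.
Error review has to wait for the practice exam (finishes hour 5); textbook reading (finishes hour 3). The latest of these is hour 5, so error review runs hour 5 to 5 + 6 = hour 11.
Formula-sheet prep needs all of error review (finishes hour 11); the practice exam (finishes hour 5); textbook reading (finishes hour 3). That puts its earliest start at hour 11; it finishes at 11 + 5 = hour 16.
All tasks are finished once the last one completes. Finish times: Textbook reading at 3, The practice exam at 5, Error review at 11, Note summarizing at 13, Formula-sheet prep at 16. The latest is hour 16.

16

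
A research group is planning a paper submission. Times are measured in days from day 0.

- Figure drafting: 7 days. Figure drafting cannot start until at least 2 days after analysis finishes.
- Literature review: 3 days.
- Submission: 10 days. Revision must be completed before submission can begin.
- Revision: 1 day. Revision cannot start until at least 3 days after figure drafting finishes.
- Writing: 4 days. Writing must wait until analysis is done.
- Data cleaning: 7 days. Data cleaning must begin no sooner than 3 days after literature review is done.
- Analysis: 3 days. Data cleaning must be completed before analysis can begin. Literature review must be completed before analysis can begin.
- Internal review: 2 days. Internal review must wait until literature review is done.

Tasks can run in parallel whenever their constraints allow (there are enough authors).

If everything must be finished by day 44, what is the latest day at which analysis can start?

18

Submission must finish by day 44; it takes 10 days, so it must start by 44 − 10 = day 34.
Revision feeds into submission (must start by day 34); so revision must finish by day 34 and therefore start by day 33.
Since revision (must start by day 33, minus 3-day gap → day 30) depends on it, figure drafting must finish by day 30. Backing off its 7-day duration gives a latest start of day 23.
Writing must finish by day 44; it takes 4 days, so it must start by 44 − 4 = day 40.
For analysis: figure drafting (must start by day 23, minus 2-day gap → day 21); writing (must start by day 40). The most restrictive is day 21; with a 3-day duration, analysis must start by day 18.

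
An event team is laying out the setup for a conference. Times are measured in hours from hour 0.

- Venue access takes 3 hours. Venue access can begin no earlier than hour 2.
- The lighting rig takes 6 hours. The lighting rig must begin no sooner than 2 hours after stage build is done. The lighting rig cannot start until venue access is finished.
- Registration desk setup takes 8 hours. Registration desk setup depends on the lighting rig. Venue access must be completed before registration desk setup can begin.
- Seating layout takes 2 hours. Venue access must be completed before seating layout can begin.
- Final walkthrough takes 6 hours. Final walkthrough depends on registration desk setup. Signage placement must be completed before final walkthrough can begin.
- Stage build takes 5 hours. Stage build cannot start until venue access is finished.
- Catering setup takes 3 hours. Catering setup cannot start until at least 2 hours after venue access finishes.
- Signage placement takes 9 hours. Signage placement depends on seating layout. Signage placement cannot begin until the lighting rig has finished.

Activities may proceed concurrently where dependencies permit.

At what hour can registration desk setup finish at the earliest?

Venue access waits on its own release at hour 2, so it starts at hour 2 and finishes at 2 + 3 = hour 5.
Stage build cannot begin until venue access (finishes hour 5). It runs from hour 5 to 5 + 5 = hour 10.
The lighting rig cannot start until stage build (finishes hour 10, plus 2-hour gap → hour 12); venue access (finishes hour 5). The controlling bound is hour 12, so the lighting rig finishes at 12 + 6 = hour 18.
Registration desk setup needs all of the lighting rig (finishes hour 18); venue access (finishes hour 5). That puts its earliest start at hour 18; it finishes at 18 + 8 = hour 26.

26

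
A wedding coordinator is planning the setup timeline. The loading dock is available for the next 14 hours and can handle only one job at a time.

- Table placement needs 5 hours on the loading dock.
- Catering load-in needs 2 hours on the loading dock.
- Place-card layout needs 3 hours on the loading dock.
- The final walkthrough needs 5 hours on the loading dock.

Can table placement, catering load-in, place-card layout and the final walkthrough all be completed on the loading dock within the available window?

No

Running back to back, the jobs need 5 + 2 + 3 + 5 = 15 hours on the loading dock.
Since 15 > 14, they cannot all fit.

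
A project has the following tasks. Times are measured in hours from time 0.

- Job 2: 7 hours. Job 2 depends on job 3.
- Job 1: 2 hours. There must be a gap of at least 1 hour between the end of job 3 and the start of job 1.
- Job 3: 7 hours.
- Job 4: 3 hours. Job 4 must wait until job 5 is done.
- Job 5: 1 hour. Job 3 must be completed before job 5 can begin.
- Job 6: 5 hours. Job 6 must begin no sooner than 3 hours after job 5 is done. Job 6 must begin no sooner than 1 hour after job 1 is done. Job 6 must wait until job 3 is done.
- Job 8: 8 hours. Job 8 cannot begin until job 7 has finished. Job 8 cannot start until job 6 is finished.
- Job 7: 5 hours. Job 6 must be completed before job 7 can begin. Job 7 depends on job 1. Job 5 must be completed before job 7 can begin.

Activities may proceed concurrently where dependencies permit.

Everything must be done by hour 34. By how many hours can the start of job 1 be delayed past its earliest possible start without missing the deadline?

Job 3 has no prerequisites, so it starts at hour 0 and finishes at hour 7.
Job 1 waits on job 3 (finishes hour 7, plus 1-hour gap → hour 8), so it starts at hour 8 and finishes at 8 + 2 = hour 10.

Working backward from the deadline:
Job 8 has no dependents, so it just needs to finish by hour 34. Starting by 34 − 8 = hour 26 achieves that.
Job 7 feeds into job 8 (must start by hour 26); so job 7 must finish by hour 26 and therefore start by hour 21.
Job 6 must finish in time for job 7 (must start by hour 21); job 8 (must start by hour 26). The tightest is hour 21, so job 6 must start by 21 − 5 = hour 16.
Job 1 feeds job 6 (must start by hour 16, minus 1-hour gap → hour 15); job 7 (must start by hour 21). Taking the minimum, job 1 must finish by hour 15 and start by 15 − 2 = hour 13.
So job 1 can start as early as hour 8 and as late as hour 13, giving 13 − 8 = 5 hours of slack.

5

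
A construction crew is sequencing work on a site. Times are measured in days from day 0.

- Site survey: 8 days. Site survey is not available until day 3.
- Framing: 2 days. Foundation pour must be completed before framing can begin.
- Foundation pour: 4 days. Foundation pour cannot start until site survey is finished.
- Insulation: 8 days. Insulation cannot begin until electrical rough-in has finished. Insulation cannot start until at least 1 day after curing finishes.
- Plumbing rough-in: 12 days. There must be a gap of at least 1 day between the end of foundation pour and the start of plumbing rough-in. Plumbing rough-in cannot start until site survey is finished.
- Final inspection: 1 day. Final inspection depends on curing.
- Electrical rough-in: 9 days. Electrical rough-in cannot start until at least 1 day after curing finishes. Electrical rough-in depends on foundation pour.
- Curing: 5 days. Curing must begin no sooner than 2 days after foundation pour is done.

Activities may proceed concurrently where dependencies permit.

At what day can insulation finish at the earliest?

40

Site survey cannot begin until its own release at day 3. It runs from day 3 to 3 + 8 = day 11.
Foundation pour waits on site survey (finishes day 11), so it starts at day 11 and finishes at 11 + 4 = day 15.
Curing waits on foundation pour (finishes day 15, plus 2-day gap → day 17), so it starts at day 17 and finishes at 17 + 5 = day 22.
Electrical rough-in cannot start until curing (finishes day 22, plus 1-day gap → day 23); foundation pour (finishes day 15). The controlling bound is day 23, so electrical rough-in finishes at 23 + 9 = day 32.
Insulation cannot start until electrical rough-in (finishes day 32); curing (finishes day 22, plus 1-day gap → day 23). The controlling bound is day 32, so insulation finishes at 32 + 8 = day 40.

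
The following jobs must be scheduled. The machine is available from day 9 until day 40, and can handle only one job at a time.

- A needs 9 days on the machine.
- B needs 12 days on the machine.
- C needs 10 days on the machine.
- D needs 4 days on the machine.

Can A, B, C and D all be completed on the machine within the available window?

The machine window is 40 − 9 = 31 days.
Running back to back, the jobs need 9 + 12 + 10 + 4 = 35 days on the machine.
Since 35 > 31, they cannot all fit.

No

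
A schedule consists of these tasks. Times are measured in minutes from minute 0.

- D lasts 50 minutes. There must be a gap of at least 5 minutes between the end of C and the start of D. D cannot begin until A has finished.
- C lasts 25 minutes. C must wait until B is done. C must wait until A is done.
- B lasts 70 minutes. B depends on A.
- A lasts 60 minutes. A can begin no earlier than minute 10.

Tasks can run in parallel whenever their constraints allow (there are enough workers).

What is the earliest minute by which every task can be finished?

A cannot begin until its own release at minute 10. It runs from minute 10 to 10 + 60 = minute 70.
After A (finishes minute 70), B can start at minute 70 and finishes at minute 140.
For C: B (finishes minute 140); A (finishes minute 70). Taking the maximum gives a start of minute 140, and it finishes at 140 + 25 = minute 165.
D cannot start until C (finishes minute 165, plus 5-minute gap → minute 170); A (finishes minute 70). The controlling bound is minute 170, so D finishes at 170 + 50 = minute 220.
All tasks are finished once the last one completes. Finish times: A at 70, B at 140, C at 165, D at 220. The latest is minute 220.

220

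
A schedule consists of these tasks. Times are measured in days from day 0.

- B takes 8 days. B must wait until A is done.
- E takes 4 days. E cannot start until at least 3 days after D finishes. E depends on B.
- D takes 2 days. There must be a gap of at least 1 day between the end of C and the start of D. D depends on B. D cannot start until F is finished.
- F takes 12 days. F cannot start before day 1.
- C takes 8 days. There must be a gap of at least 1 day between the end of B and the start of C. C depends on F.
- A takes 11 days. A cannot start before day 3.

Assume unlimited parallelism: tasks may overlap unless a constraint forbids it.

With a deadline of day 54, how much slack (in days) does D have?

13

F cannot begin until its own release at day 1. It runs from day 1 to 1 + 12 = day 13.
A cannot begin until its own release at day 3. It runs from day 3 to 3 + 11 = day 14.
After A (finishes day 14), B can start at day 14 and finishes at day 22.
C cannot start until B (finishes day 22, plus 1-day gap → day 23); F (finishes day 13). The controlling bound is day 23, so C finishes at 23 + 8 = day 31.
For D: C (finishes day 31, plus 1-day gap → day 32); B (finishes day 22); F (finishes day 13). Taking the maximum gives a start of day 32, and it finishes at 32 + 2 = day 34.

Working backward from the deadline:
E has no dependents, so it just needs to finish by day 54. Starting by 54 − 4 = day 50 achieves that.
Since E (must start by day 50, minus 3-day gap → day 47) depends on it, D must finish by day 47. Backing off its 2-day duration gives a latest start of day 45.
So D can start as early as day 32 and as late as day 45, giving 45 − 32 = 13 days of slack.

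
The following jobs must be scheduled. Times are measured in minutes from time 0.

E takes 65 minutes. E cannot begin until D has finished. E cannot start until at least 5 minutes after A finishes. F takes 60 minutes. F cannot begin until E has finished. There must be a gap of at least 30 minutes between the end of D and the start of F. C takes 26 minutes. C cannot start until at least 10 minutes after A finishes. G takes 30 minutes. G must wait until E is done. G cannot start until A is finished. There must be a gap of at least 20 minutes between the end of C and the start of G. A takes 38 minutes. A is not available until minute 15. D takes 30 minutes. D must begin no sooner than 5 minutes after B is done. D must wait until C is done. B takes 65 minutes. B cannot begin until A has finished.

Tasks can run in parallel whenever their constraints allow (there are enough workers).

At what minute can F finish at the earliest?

278

A cannot begin until its own release at minute 15. It runs from minute 15 to 15 + 38 = minute 53.
C cannot begin until A (finishes minute 53, plus 10-minute gap → minute 63). It runs from minute 63 to 63 + 26 = minute 89.
After A (finishes minute 53), B can start at minute 53 and finishes at minute 118.
D cannot start until B (finishes minute 118, plus 5-minute gap → minute 123); C (finishes minute 89). The controlling bound is minute 123, so D finishes at 123 + 30 = minute 153.
E needs all of D (finishes minute 153); A (finishes minute 53, plus 5-minute gap → minute 58). That puts its earliest start at minute 153; it finishes at 153 + 65 = minute 218.
For F: E (finishes minute 218); D (finishes minute 153, plus 30-minute gap → minute 183). Taking the maximum gives a start of minute 218, and it finishes at 218 + 60 = minute 278.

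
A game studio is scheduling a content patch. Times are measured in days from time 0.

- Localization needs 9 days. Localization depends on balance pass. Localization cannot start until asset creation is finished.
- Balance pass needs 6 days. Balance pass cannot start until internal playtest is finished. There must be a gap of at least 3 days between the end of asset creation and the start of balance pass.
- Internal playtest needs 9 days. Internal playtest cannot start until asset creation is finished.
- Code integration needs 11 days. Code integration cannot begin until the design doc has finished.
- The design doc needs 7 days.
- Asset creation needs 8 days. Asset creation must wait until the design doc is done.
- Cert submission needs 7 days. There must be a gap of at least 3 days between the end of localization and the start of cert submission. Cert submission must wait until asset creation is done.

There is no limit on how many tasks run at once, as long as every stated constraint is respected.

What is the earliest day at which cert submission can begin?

Nothing blocks the design doc, so it runs from day 0 to day 7.
Asset creation waits on the design doc (finishes day 7), so it starts at day 7 and finishes at 7 + 8 = day 15.
After asset creation (finishes day 15), internal playtest can start at day 15 and finishes at day 24.
Balance pass needs all of internal playtest (finishes day 24); asset creation (finishes day 15, plus 3-day gap → day 18). That puts its earliest start at day 24; it finishes at 24 + 6 = day 30.
Localization has to wait for balance pass (finishes day 30); asset creation (finishes day 15). The latest of these is day 30, so localization runs day 30 to 30 + 9 = day 39.
Cert submission waits on localization (finishes day 39, plus 3-day gap → day 42); asset creation (finishes day 15). The latest of these is day 42, which is the earliest cert submission can start.

42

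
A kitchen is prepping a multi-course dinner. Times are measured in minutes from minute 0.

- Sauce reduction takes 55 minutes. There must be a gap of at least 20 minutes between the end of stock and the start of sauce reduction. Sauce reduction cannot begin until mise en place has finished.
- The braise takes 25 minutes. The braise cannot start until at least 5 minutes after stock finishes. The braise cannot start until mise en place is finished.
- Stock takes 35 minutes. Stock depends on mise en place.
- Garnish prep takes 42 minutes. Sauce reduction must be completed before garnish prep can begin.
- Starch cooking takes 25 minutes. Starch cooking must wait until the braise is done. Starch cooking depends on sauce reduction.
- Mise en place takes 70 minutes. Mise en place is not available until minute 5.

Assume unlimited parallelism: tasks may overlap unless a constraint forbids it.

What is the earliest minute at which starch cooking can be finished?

210

Mise en place waits on its own release at minute 5, so it starts at minute 5 and finishes at 5 + 70 = minute 75.
After mise en place (finishes minute 75), stock can start at minute 75 and finishes at minute 110.
Sauce reduction needs all of stock (finishes minute 110, plus 20-minute gap → minute 130); mise en place (finishes minute 75). That puts its earliest start at minute 130; it finishes at 130 + 55 = minute 185.
For the braise: stock (finishes minute 110, plus 5-minute gap → minute 115); mise en place (finishes minute 75). Taking the maximum gives a start of minute 115, and it finishes at 115 + 25 = minute 140.
For starch cooking: the braise (finishes minute 140); sauce reduction (finishes minute 185). Taking the maximum gives a start of minute 185, and it finishes at 185 + 25 = minute 210.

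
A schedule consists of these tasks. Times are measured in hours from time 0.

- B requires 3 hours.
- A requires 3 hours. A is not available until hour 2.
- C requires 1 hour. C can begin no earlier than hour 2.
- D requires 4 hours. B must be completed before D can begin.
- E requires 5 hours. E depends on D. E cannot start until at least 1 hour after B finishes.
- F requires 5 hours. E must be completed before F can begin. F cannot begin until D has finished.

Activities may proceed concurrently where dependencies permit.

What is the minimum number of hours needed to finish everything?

17

C waits on its own release at hour 2, so it starts at hour 2 and finishes at 2 + 1 = hour 3.
Nothing blocks B, so it runs from hour 0 to hour 3.
After B (finishes hour 3), D can start at hour 3 and finishes at hour 7.
E has to wait for D (finishes hour 7); B (finishes hour 3, plus 1-hour gap → hour 4). The latest of these is hour 7, so E runs hour 7 to 7 + 5 = hour 12.
F needs all of E (finishes hour 12); D (finishes hour 7). That puts its earliest start at hour 12; it finishes at 12 + 5 = hour 17.
A cannot begin until its own release at hour 2. It runs from hour 2 to 2 + 3 = hour 5.
All tasks are finished once the last one completes. Finish times: A at 5, B at 3, C at 3, D at 7, E at 12, F at 17. The latest is hour 17.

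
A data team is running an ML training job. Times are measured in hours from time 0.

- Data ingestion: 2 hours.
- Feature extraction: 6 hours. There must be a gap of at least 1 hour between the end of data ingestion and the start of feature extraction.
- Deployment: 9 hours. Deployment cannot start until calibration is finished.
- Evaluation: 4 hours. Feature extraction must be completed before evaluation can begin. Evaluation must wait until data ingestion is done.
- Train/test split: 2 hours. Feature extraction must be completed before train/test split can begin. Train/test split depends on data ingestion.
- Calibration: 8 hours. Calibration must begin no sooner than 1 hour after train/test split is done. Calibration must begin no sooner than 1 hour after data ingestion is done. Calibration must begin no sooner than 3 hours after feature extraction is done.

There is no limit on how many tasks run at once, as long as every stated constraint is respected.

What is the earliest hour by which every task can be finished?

Data ingestion has no prerequisites, so it starts at hour 0 and finishes at hour 2.
After data ingestion (finishes hour 2, plus 1-hour gap → hour 3), feature extraction can start at hour 3 and finishes at hour 9.
Evaluation cannot start until feature extraction (finishes hour 9); data ingestion (finishes hour 2). The controlling bound is hour 9, so evaluation finishes at 9 + 4 = hour 13.
Train/test split has to wait for feature extraction (finishes hour 9); data ingestion (finishes hour 2). The latest of these is hour 9, so train/test split runs hour 9 to 9 + 2 = hour 11.
For calibration: train/test split (finishes hour 11, plus 1-hour gap → hour 12); data ingestion (finishes hour 2, plus 1-hour gap → hour 3); feature extraction (finishes hour 9, plus 3-hour gap → hour 12). Taking the maximum gives a start of hour 12, and it finishes at 12 + 8 = hour 20.
After calibration (finishes hour 20), deployment can start at hour 20 and finishes at hour 29.
All tasks are finished once the last one completes. Finish times: Data ingestion at 2, Feature extraction at 9, Train/test split at 11, Evaluation at 13, Calibration at 20, Deployment at 29. The latest is hour 29.

29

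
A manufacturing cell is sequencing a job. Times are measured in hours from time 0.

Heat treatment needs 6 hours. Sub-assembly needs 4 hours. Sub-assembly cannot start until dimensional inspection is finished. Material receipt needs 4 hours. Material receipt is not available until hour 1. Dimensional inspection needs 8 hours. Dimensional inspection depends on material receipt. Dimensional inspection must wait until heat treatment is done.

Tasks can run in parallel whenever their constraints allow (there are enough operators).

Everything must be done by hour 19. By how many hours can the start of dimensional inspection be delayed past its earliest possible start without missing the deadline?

1

Heat treatment has no prerequisites, so it starts at hour 0 and finishes at hour 6.
Material receipt cannot begin until its own release at hour 1. It runs from hour 1 to 1 + 4 = hour 5.
Dimensional inspection cannot start until material receipt (finishes hour 5); heat treatment (finishes hour 6). The controlling bound is hour 6, so dimensional inspection finishes at 6 + 8 = hour 14.

Working backward from the deadline:
Sub-assembly must finish by hour 19; it takes 4 hours, so it must start by 19 − 4 = hour 15.
Dimensional inspection feeds into sub-assembly (must start by hour 15); so dimensional inspection must finish by hour 15 and therefore start by hour 7.
So dimensional inspection can start as early as hour 6 and as late as hour 7, giving 7 − 6 = 1 hour of slack.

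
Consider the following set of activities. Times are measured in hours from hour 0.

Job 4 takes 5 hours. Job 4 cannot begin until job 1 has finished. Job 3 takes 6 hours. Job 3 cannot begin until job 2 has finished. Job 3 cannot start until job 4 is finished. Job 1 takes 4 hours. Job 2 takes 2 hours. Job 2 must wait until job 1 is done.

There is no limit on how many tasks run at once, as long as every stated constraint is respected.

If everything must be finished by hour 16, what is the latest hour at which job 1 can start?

1

Nothing follows job 3; the deadline of hour 16 is its only limit. It must start by 16 − 6 = hour 10.
Job 2 feeds into job 3 (must start by hour 10); so job 2 must finish by hour 10 and therefore start by hour 8.
Since job 3 (must start by hour 10) depends on it, job 4 must finish by hour 10. Backing off its 5-hour duration gives a latest start of hour 5.
Job 1 has several dependents: job 2 (must start by hour 8); job 4 (must start by hour 5). The earliest of those limits is hour 5, so job 1 must start by 5 − 4 = hour 1.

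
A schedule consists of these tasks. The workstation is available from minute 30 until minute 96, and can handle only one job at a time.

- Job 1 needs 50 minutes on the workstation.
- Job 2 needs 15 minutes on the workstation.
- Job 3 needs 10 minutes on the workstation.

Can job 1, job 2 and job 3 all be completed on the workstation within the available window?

No

The workstation window is 96 − 30 = 66 minutes.
Running back to back, the jobs need 50 + 15 + 10 = 75 minutes on the workstation.
Since 75 > 66, they cannot all fit.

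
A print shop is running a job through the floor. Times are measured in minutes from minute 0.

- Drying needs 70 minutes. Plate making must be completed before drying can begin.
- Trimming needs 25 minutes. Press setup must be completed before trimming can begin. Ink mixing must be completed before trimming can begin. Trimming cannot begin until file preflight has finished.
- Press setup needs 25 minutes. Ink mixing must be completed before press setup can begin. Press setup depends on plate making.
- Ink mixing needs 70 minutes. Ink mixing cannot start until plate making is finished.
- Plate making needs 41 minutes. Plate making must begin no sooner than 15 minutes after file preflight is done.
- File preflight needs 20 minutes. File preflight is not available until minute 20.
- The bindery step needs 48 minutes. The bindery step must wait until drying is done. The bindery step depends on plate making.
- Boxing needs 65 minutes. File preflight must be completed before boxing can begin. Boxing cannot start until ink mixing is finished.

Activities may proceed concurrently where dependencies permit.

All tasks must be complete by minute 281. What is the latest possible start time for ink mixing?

Nothing follows trimming; the deadline of minute 281 is its only limit. It must start by 281 − 25 = minute 256.
Press setup has to be done before trimming (must start by minute 256). That means finishing by minute 256, i.e. starting by 256 − 25 = minute 231.
To finish by minute 281, boxing (duration 65) must start no later than minute 216.
Ink mixing must finish in time for press setup (must start by minute 231); trimming (must start by minute 256); boxing (must start by minute 216). The tightest is minute 216, so ink mixing must start by 216 − 70 = minute 146.

146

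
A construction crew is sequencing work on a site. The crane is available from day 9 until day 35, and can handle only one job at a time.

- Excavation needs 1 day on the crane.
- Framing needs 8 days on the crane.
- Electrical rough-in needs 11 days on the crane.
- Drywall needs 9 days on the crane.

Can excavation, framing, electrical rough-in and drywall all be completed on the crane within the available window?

No

The crane window is 35 − 9 = 26 days.
Running back to back, the jobs need 1 + 8 + 11 + 9 = 29 days on the crane.
Since 29 > 26, they cannot all fit.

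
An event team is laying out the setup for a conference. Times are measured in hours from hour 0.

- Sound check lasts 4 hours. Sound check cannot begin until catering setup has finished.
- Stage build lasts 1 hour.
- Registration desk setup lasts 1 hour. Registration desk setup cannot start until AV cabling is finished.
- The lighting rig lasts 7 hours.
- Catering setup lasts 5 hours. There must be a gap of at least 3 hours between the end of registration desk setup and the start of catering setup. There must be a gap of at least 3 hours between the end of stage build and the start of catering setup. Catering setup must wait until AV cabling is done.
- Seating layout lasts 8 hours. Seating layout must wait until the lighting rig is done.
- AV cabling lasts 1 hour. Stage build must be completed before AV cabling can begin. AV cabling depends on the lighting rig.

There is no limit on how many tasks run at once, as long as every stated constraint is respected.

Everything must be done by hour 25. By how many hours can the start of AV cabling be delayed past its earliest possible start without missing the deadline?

4

The lighting rig has no prerequisites, so it starts at hour 0 and finishes at hour 7.
Stage build can start immediately at hour 0; it finishes at hour 1.
AV cabling needs all of stage build (finishes hour 1); the lighting rig (finishes hour 7). That puts its earliest start at hour 7; it finishes at 7 + 1 = hour 8.

Working backward from the deadline:
Sound check has no dependents, so it just needs to finish by hour 25. Starting by 25 − 4 = hour 21 achieves that.
Catering setup feeds into sound check (must start by hour 21); so catering setup must finish by hour 21 and therefore start by hour 16.
Registration desk setup must finish before catering setup (must start by hour 16, minus 3-hour gap → hour 13). With a 1-hour duration, registration desk setup must start by 13 − 1 = hour 12.
AV cabling must finish in time for registration desk setup (must start by hour 12); catering setup (must start by hour 16). The tightest is hour 12, so AV cabling must start by 12 − 1 = hour 11.
So AV cabling can start as early as hour 7 and as late as hour 11, giving 11 − 7 = 4 hours of slack.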